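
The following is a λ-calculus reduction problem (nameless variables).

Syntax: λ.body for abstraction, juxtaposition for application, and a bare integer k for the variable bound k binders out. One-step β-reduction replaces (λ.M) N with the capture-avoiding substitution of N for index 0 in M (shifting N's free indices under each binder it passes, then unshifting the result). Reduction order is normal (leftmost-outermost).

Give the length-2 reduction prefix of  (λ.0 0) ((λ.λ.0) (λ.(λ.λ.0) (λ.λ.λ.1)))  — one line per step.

  start: (λ.0 0) ((λ.λ.0) (λ.(λ.λ.0) (λ.λ.λ.1)))
  [1] (λ.λ.0) (λ.(λ.λ.0) (λ.λ.λ.1)) ((λ.λ.0) (λ.(λ.λ.0) (λ.λ.λ.1)))
  [2] (λ.0) ((λ.λ.0) (λ.(λ.λ.0) (λ.λ.λ.1)))

Answer: after 2 steps: (λ.0) ((λ.λ.0) (λ.(λ.λ.0) (λ.λ.λ.1)))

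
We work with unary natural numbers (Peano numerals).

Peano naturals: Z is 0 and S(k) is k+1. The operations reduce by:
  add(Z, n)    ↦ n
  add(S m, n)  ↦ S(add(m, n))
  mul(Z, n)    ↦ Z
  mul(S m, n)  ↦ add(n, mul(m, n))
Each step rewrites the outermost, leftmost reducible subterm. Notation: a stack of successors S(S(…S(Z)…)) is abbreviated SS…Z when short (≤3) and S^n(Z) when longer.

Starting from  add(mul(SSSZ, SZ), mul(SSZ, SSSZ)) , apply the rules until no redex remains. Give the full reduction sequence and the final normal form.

Answer: normal form = S^9(Z)  (in 25 steps)

Reduction:
  start: add(mul(SSSZ, SZ), mul(SSZ, SSSZ))
  →1  add(add(SZ, mul(SSZ, SZ)), mul(SSZ, SSSZ))
  →2  add(S(add(Z, mul(SSZ, SZ))), mul(SSZ, SSSZ))
  →3  S(add(add(Z, mul(SSZ, SZ)), mul(SSZ, SSSZ)))
  →4  S(add(mul(SSZ, SZ), mul(SSZ, SSSZ)))
  →5  S(add(add(SZ, mul(SZ, SZ)), mul(SSZ, SSSZ)))
  →6  S(add(S(add(Z, mul(SZ, SZ))), mul(SSZ, SSSZ)))
  →7  S(S(add(add(Z, mul(SZ, SZ)), mul(SSZ, SSSZ))))
  →8  S(S(add(mul(SZ, SZ), mul(SSZ, SSSZ))))
  →9  S(S(add(add(SZ, mul(Z, SZ)), mul(SSZ, SSSZ))))
  →10  S(S(add(S(add(Z, mul(Z, SZ))), mul(SSZ, SSSZ))))
  →11  S(S(S(add(add(Z, mul(Z, SZ)), mul(SSZ, SSSZ)))))
  →12  S(S(S(add(mul(Z, SZ), mul(SSZ, SSSZ)))))
  →13  S(S(S(add(Z, mul(SSZ, SSSZ)))))
  →14  S(S(S(mul(SSZ, SSSZ))))
  →15  S(S(S(add(SSSZ, mul(SZ, SSSZ)))))
  →16  S(S(S(S(add(SSZ, mul(SZ, SSSZ))))))
  →17  S(S(S(S(S(add(SZ, mul(SZ, SSSZ)))))))
  →18  S(S(S(S(S(S(add(Z, mul(SZ, SSSZ))))))))
  →19  S(S(S(S(S(S(mul(SZ, SSSZ)))))))
  →20  S(S(S(S(S(S(add(SSSZ, mul(Z, SSSZ))))))))
  →21  S(S(S(S(S(S(S(add(SSZ, mul(Z, SSSZ)))))))))
  →22  S(S(S(S(S(S(S(S(add(SZ, mul(Z, SSSZ))))))))))
  →23  S(S(S(S(S(S(S(S(S(add(Z, mul(Z, SSSZ)))))))))))
  →24  S(S(S(S(S(S(S(S(S(mul(Z, SSSZ))))))))))
  →25  S^9(Z)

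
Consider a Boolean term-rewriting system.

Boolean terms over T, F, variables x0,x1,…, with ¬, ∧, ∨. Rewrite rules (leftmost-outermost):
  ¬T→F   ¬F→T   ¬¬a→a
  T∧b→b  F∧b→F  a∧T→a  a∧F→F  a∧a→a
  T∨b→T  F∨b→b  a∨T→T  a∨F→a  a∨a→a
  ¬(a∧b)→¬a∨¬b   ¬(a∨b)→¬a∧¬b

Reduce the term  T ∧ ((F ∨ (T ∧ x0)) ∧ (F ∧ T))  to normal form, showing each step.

  start: T ∧ ((F ∨ (T ∧ x0)) ∧ (F ∧ T))
  step 1: (F ∨ (T ∧ x0)) ∧ (F ∧ T)
  step 2: (T ∧ x0) ∧ (F ∧ T)
  step 3: x0 ∧ (F ∧ T)
  step 4: x0 ∧ F
  step 5: F

Answer: normal form = F  (in 5 steps)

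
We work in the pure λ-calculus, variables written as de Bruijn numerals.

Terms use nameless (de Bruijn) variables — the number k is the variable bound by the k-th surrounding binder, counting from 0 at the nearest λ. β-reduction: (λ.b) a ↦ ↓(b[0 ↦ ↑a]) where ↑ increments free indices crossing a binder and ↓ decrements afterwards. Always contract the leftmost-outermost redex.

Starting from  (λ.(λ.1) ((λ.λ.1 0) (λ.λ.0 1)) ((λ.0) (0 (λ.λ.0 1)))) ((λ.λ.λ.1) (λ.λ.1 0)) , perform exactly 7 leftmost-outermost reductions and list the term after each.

  start: (λ.(λ.1) ((λ.λ.1 0) (λ.λ.0 1)) ((λ.0) (0 (λ.λ.0 1)))) ((λ.λ.λ.1) (λ.λ.1 0))
  [1] (λ.(λ.λ.λ.1) (λ.λ.1 0)) ((λ.λ.1 0) (λ.λ.0 1)) ((λ.0) ((λ.λ.λ.1) (λ.λ.1 0) (λ.λ.0 1)))
  [2] (λ.λ.λ.1) (λ.λ.1 0) ((λ.0) ((λ.λ.λ.1) (λ.λ.1 0) (λ.λ.0 1)))
  [3] (λ.λ.1) ((λ.0) ((λ.λ.λ.1) (λ.λ.1 0) (λ.λ.0 1)))
  [4] λ.(λ.0) ((λ.λ.λ.1) (λ.λ.1 0) (λ.λ.0 1))
  [5] λ.(λ.λ.λ.1) (λ.λ.1 0) (λ.λ.0 1)
  [6] λ.(λ.λ.1) (λ.λ.0 1)
  [7] λ.λ.λ.λ.0 1

Answer: after 7 steps: λ.λ.λ.λ.0 1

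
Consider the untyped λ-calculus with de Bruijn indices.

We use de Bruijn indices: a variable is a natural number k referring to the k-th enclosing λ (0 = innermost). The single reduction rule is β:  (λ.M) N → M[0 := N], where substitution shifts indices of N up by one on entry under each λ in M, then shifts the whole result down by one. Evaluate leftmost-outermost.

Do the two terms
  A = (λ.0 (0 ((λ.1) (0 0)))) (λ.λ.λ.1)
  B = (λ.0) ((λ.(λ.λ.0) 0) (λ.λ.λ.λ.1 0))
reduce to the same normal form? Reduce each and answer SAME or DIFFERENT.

Term A:
  start: (λ.0 (0 ((λ.1) (0 0)))) (λ.λ.λ.1)
  [1] (λ.λ.λ.1) ((λ.λ.λ.1) ((λ.λ.λ.λ.1) ((λ.λ.λ.1) (λ.λ.λ.1))))
  [2] λ.λ.1

Term B:
  start: (λ.0) ((λ.(λ.λ.0) 0) (λ.λ.λ.λ.1 0))
  [1] (λ.(λ.λ.0) 0) (λ.λ.λ.λ.1 0)
  [2] (λ.λ.0) (λ.λ.λ.λ.1 0)
  [3] λ.0

Answer: DIFFERENT — A ⇓ λ.λ.1, B ⇓ λ.0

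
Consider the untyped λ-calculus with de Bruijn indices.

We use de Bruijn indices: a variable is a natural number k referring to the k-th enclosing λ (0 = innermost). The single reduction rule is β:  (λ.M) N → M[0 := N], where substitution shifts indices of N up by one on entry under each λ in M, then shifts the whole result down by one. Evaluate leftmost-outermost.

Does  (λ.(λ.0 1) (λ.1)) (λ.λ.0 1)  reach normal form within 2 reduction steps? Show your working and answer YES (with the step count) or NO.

  start: (λ.(λ.0 1) (λ.1)) (λ.λ.0 1)
  step 1: (λ.0 (λ.λ.0 1)) (λ.λ.λ.0 1)
  step 2: (λ.λ.λ.0 1) (λ.λ.0 1)

Answer: NO — after 2 steps the term is (λ.λ.λ.0 1) (λ.λ.0 1), not yet normal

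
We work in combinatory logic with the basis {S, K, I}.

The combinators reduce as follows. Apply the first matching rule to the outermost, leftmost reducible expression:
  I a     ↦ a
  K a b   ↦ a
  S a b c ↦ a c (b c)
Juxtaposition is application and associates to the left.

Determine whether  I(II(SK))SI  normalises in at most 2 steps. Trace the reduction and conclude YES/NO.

  start: I(II(SK))SI
  step 1: II(SK)SI
  step 2: I(SK)SI

Answer: NO — after 2 steps the term is I(SK)SI, not yet normal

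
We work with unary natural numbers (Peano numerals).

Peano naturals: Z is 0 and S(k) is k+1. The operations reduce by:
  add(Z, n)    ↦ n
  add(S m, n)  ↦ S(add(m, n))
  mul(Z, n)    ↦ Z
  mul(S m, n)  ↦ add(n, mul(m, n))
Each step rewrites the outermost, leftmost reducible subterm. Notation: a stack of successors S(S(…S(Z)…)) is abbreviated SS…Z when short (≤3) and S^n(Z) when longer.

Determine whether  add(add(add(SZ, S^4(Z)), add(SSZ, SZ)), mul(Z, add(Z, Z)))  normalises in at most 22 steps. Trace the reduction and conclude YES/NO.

Answer: YES — reaches normal form S^8(Z) in 21 ≤ 22 steps

Derivation:
  start: add(add(add(SZ, S^4(Z)), add(SSZ, SZ)), mul(Z, add(Z, Z)))
  →1  add(add(S(add(Z, S^4(Z))), add(SSZ, SZ)), mul(Z, add(Z, Z)))
  →2  add(S(add(add(Z, S^4(Z)), add(SSZ, SZ))), mul(Z, add(Z, Z)))
  →3  S(add(add(add(Z, S^4(Z)), add(SSZ, SZ)), mul(Z, add(Z, Z))))
  →4  S(add(add(S^4(Z), add(SSZ, SZ)), mul(Z, add(Z, Z))))
  →5  S(add(S(add(SSSZ, add(SSZ, SZ))), mul(Z, add(Z, Z))))
  →6  S(S(add(add(SSSZ, add(SSZ, SZ)), mul(Z, add(Z, Z)))))
  →7  S(S(add(S(add(SSZ, add(SSZ, SZ))), mul(Z, add(Z, Z)))))
  →8  S(S(S(add(add(SSZ, add(SSZ, SZ)), mul(Z, add(Z, Z))))))
  →9  S(S(S(add(S(add(SZ, add(SSZ, SZ))), mul(Z, add(Z, Z))))))
  →10  S(S(S(S(add(add(SZ, add(SSZ, SZ)), mul(Z, add(Z, Z)))))))
  →11  S(S(S(S(add(S(add(Z, add(SSZ, SZ))), mul(Z, add(Z, Z)))))))
  →12  S(S(S(S(S(add(add(Z, add(SSZ, SZ)), mul(Z, add(Z, Z))))))))
  →13  S(S(S(S(S(add(add(SSZ, SZ), mul(Z, add(Z, Z))))))))
  →14  S(S(S(S(S(add(S(add(SZ, SZ)), mul(Z, add(Z, Z))))))))
  →15  S(S(S(S(S(S(add(add(SZ, SZ), mul(Z, add(Z, Z)))))))))
  →16  S(S(S(S(S(S(add(S(add(Z, SZ)), mul(Z, add(Z, Z)))))))))
  →17  S(S(S(S(S(S(S(add(add(Z, SZ), mul(Z, add(Z, Z))))))))))
  →18  S(S(S(S(S(S(S(add(SZ, mul(Z, add(Z, Z))))))))))
  →19  S(S(S(S(S(S(S(S(add(Z, mul(Z, add(Z, Z)))))))))))
  →20  S(S(S(S(S(S(S(S(mul(Z, add(Z, Z))))))))))
  →21  S^8(Z)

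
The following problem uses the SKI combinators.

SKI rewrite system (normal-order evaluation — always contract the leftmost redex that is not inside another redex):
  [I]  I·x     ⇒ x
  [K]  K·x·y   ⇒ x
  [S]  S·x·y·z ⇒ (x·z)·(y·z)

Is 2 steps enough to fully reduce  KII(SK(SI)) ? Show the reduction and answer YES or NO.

Answer: YES — reaches normal form SK(SI) in 2 ≤ 2 steps

Reduction:
  start: KII(SK(SI))
  →1  I(SK(SI))
  →2  SK(SI)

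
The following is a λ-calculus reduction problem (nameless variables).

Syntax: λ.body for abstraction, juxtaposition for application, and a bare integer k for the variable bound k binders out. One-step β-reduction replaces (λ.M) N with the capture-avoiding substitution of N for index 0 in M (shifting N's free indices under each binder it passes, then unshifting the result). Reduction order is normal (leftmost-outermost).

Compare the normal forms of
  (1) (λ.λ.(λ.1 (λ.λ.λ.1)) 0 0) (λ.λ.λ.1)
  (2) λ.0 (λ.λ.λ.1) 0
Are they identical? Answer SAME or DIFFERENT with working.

Answer: SAME — A ⇓ λ.0 (λ.λ.λ.1) 0, B ⇓ λ.0 (λ.λ.λ.1) 0

Reduction:
Term A:
  start: (λ.λ.(λ.1 (λ.λ.λ.1)) 0 0) (λ.λ.λ.1)
  →1  λ.(λ.1 (λ.λ.λ.1)) 0 0
  →2  λ.0 (λ.λ.λ.1) 0

Term B:
  start: λ.0 (λ.λ.λ.1) 0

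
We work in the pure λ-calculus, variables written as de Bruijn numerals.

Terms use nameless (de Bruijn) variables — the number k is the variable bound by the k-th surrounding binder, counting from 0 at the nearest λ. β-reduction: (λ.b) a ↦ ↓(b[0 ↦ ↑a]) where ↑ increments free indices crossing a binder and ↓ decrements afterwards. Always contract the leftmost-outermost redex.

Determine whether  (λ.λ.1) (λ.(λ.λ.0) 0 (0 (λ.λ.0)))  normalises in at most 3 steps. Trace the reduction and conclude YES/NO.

  start: (λ.λ.1) (λ.(λ.λ.0) 0 (0 (λ.λ.0)))
  step 1: λ.λ.(λ.λ.0) 0 (0 (λ.λ.0))
  step 2: λ.λ.(λ.0) (0 (λ.λ.0))
  step 3: λ.λ.0 (λ.λ.0)

Answer: YES — reaches normal form λ.λ.0 (λ.λ.0) in 3 ≤ 3 steps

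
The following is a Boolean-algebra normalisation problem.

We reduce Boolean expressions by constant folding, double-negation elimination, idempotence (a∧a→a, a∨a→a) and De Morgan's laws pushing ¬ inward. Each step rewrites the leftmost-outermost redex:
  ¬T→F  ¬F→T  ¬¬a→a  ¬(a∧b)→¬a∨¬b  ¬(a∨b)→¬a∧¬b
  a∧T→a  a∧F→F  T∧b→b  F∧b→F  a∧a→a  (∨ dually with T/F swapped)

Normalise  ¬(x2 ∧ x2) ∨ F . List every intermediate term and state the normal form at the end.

Answer: normal form = ¬x2  (in 3 steps)

Working:
  start: ¬(x2 ∧ x2) ∨ F
  step 1: ¬(x2 ∧ x2)
  step 2: ¬x2 ∨ ¬x2
  step 3: ¬x2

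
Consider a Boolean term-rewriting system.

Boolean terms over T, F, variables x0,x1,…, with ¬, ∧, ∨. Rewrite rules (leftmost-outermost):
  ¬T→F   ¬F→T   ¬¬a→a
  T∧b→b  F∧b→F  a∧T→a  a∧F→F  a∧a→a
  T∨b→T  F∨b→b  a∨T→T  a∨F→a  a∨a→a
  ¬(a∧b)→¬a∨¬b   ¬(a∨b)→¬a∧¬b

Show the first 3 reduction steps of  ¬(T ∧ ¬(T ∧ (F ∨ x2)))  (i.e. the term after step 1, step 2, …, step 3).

  start: ¬(T ∧ ¬(T ∧ (F ∨ x2)))
  [1] ¬T ∨ ¬¬(T ∧ (F ∨ x2))
  [2] F ∨ ¬¬(T ∧ (F ∨ x2))
  [3] ¬¬(T ∧ (F ∨ x2))

Answer: after 3 steps: ¬¬(T ∧ (F ∨ x2))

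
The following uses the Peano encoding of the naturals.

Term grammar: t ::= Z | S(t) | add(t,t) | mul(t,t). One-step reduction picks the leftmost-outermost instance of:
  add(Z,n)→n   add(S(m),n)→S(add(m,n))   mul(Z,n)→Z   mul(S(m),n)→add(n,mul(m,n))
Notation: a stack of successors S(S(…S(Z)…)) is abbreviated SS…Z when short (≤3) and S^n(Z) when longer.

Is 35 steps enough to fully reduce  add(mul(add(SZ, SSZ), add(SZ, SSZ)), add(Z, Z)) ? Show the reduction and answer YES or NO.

  start: add(mul(add(SZ, SSZ), add(SZ, SSZ)), add(Z, Z))
  →1  add(mul(S(add(Z, SSZ)), add(SZ, SSZ)), add(Z, Z))
  →2  add(add(add(SZ, SSZ), mul(add(Z, SSZ), add(SZ, SSZ))), add(Z, Z))
  →3  add(add(S(add(Z, SSZ)), mul(add(Z, SSZ), add(SZ, SSZ))), add(Z, Z))
  →4  add(S(add(add(Z, SSZ), mul(add(Z, SSZ), add(SZ, SSZ)))), add(Z, Z))
  →5  S(add(add(add(Z, SSZ), mul(add(Z, SSZ), add(SZ, SSZ))), add(Z, Z)))
  →6  S(add(add(SSZ, mul(add(Z, SSZ), add(SZ, SSZ))), add(Z, Z)))
  →7  S(add(S(add(SZ, mul(add(Z, SSZ), add(SZ, SSZ)))), add(Z, Z)))
  →8  S(S(add(add(SZ, mul(add(Z, SSZ), add(SZ, SSZ))), add(Z, Z))))
  →9  S(S(add(S(add(Z, mul(add(Z, SSZ), add(SZ, SSZ)))), add(Z, Z))))
  →10  S(S(S(add(add(Z, mul(add(Z, SSZ), add(SZ, SSZ))), add(Z, Z)))))
  →11  S(S(S(add(mul(add(Z, SSZ), add(SZ, SSZ)), add(Z, Z)))))
  →12  S(S(S(add(mul(SSZ, add(SZ, SSZ)), add(Z, Z)))))
  →13  S(S(S(add(add(add(SZ, SSZ), mul(SZ, add(SZ, SSZ))), add(Z, Z)))))
  →14  S(S(S(add(add(S(add(Z, SSZ)), mul(SZ, add(SZ, SSZ))), add(Z, Z)))))
  →15  S(S(S(add(S(add(add(Z, SSZ), mul(SZ, add(SZ, SSZ)))), add(Z, Z)))))
  →16  S(S(S(S(add(add(add(Z, SSZ), mul(SZ, add(SZ, SSZ))), add(Z, Z))))))
  →17  S(S(S(S(add(add(SSZ, mul(SZ, add(SZ, SSZ))), add(Z, Z))))))
  →18  S(S(S(S(add(S(add(SZ, mul(SZ, add(SZ, SSZ)))), add(Z, Z))))))
  →19  S(S(S(S(S(add(add(SZ, mul(SZ, add(SZ, SSZ))), add(Z, Z)))))))
  →20  S(S(S(S(S(add(S(add(Z, mul(SZ, add(SZ, SSZ)))), add(Z, Z)))))))
  →21  S(S(S(S(S(S(add(add(Z, mul(SZ, add(SZ, SSZ))), add(Z, Z))))))))
  →22  S(S(S(S(S(S(add(mul(SZ, add(SZ, SSZ)), add(Z, Z))))))))
  →23  S(S(S(S(S(S(add(add(add(SZ, SSZ), mul(Z, add(SZ, SSZ))), add(Z, Z))))))))
  →24  S(S(S(S(S(S(add(add(S(add(Z, SSZ)), mul(Z, add(SZ, SSZ))), add(Z, Z))))))))
  →25  S(S(S(S(S(S(add(S(add(add(Z, SSZ), mul(Z, add(SZ, SSZ)))), add(Z, Z))))))))
  →26  S(S(S(S(S(S(S(add(add(add(Z, SSZ), mul(Z, add(SZ, SSZ))), add(Z, Z)))))))))
  →27  S(S(S(S(S(S(S(add(add(SSZ, mul(Z, add(SZ, SSZ))), add(Z, Z)))))))))
  →28  S(S(S(S(S(S(S(add(S(add(SZ, mul(Z, add(SZ, SSZ)))), add(Z, Z)))))))))
  →29  S(S(S(S(S(S(S(S(add(add(SZ, mul(Z, add(SZ, SSZ))), add(Z, Z))))))))))
  →30  S(S(S(S(S(S(S(S(add(S(add(Z, mul(Z, add(SZ, SSZ)))), add(Z, Z))))))))))
  →31  S(S(S(S(S(S(S(S(S(add(add(Z, mul(Z, add(SZ, SSZ))), add(Z, Z)))))))))))
  →32  S(S(S(S(S(S(S(S(S(add(mul(Z, add(SZ, SSZ)), add(Z, Z)))))))))))
  →33  S(S(S(S(S(S(S(S(S(add(Z, add(Z, Z)))))))))))
  →34  S(S(S(S(S(S(S(S(S(add(Z, Z))))))))))
  →35  S^9(Z)

Answer: YES — reaches normal form S^9(Z) in 35 ≤ 35 steps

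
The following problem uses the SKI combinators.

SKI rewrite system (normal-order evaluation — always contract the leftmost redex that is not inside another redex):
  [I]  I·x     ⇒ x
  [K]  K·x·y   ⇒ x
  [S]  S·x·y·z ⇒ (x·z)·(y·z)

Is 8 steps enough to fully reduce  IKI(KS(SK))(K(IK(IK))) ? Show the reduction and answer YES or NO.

  start: IKI(KS(SK))(K(IK(IK)))
  [1] KI(KS(SK))(K(IK(IK)))
  [2] I(K(IK(IK)))
  [3] K(IK(IK))
  [4] K(K(IK))
  [5] K(KK)

Answer: YES — reaches normal form K(KK) in 5 ≤ 8 steps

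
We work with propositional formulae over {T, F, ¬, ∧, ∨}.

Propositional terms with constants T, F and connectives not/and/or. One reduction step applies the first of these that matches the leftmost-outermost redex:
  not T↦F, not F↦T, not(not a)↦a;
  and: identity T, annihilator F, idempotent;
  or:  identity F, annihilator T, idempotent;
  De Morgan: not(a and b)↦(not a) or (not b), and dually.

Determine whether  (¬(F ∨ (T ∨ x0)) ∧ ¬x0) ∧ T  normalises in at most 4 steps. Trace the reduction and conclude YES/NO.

Answer: NO — after 4 steps the term is ¬(T ∨ x0) ∧ ¬x0, not yet normal

Derivation:
  start: (¬(F ∨ (T ∨ x0)) ∧ ¬x0) ∧ T
  step 1: ¬(F ∨ (T ∨ x0)) ∧ ¬x0
  step 2: (¬F ∧ ¬(T ∨ x0)) ∧ ¬x0
  step 3: (T ∧ ¬(T ∨ x0)) ∧ ¬x0
  step 4: ¬(T ∨ x0) ∧ ¬x0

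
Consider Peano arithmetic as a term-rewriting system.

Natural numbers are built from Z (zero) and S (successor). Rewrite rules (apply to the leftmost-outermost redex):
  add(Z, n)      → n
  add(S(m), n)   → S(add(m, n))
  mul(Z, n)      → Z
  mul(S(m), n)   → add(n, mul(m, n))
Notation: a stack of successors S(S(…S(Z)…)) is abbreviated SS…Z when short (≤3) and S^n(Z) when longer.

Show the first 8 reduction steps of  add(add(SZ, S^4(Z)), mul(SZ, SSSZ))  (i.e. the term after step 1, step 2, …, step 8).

  start: add(add(SZ, S^4(Z)), mul(SZ, SSSZ))
  →1  add(S(add(Z, S^4(Z))), mul(SZ, SSSZ))
  →2  S(add(add(Z, S^4(Z)), mul(SZ, SSSZ)))
  →3  S(add(S^4(Z), mul(SZ, SSSZ)))
  →4  S(S(add(SSSZ, mul(SZ, SSSZ))))
  →5  S(S(S(add(SSZ, mul(SZ, SSSZ)))))
  →6  S(S(S(S(add(SZ, mul(SZ, SSSZ))))))
  →7  S(S(S(S(S(add(Z, mul(SZ, SSSZ)))))))
  →8  S(S(S(S(S(mul(SZ, SSSZ))))))

Answer: after 8 steps: S(S(S(S(S(mul(SZ, SSSZ))))))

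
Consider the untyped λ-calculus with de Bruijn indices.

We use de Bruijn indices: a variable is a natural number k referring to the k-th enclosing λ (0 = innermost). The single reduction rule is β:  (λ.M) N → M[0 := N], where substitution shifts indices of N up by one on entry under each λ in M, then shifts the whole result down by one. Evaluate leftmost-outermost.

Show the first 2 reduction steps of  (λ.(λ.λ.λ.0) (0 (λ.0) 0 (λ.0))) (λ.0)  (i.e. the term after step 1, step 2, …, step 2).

  start: (λ.(λ.λ.λ.0) (0 (λ.0) 0 (λ.0))) (λ.0)
  step 1: (λ.λ.λ.0) ((λ.0) (λ.0) (λ.0) (λ.0))
  step 2: λ.λ.0

Answer: after 2 steps: λ.λ.0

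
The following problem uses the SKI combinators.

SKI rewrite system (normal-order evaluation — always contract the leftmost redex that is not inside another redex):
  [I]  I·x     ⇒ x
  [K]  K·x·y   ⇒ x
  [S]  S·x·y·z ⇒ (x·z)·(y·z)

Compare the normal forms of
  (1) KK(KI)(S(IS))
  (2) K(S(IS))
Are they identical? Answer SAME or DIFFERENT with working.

Answer: SAME — A ⇓ K(SS), B ⇓ K(SS)

Derivation:
Term A:
  start: KK(KI)(S(IS))
  [1] K(S(IS))
  [2] K(SS)

Term B:
  start: K(S(IS))
  [1] K(SS)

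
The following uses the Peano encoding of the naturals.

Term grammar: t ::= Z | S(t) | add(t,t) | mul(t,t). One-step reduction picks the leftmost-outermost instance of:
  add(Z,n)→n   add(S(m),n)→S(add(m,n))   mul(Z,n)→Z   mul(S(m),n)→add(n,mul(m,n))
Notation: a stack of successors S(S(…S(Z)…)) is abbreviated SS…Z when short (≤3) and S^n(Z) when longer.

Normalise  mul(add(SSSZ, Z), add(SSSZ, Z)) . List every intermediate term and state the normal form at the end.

Answer: normal form = S^9(Z)  (in 32 steps)

Derivation:
  start: mul(add(SSSZ, Z), add(SSSZ, Z))
  →1  mul(S(add(SSZ, Z)), add(SSSZ, Z))
  →2  add(add(SSSZ, Z), mul(add(SSZ, Z), add(SSSZ, Z)))
  →3  add(S(add(SSZ, Z)), mul(add(SSZ, Z), add(SSSZ, Z)))
  →4  S(add(add(SSZ, Z), mul(add(SSZ, Z), add(SSSZ, Z))))
  →5  S(add(S(add(SZ, Z)), mul(add(SSZ, Z), add(SSSZ, Z))))
  →6  S(S(add(add(SZ, Z), mul(add(SSZ, Z), add(SSSZ, Z)))))
  →7  S(S(add(S(add(Z, Z)), mul(add(SSZ, Z), add(SSSZ, Z)))))
  →8  S(S(S(add(add(Z, Z), mul(add(SSZ, Z), add(SSSZ, Z))))))
  →9  S(S(S(add(Z, mul(add(SSZ, Z), add(SSSZ, Z))))))
  →10  S(S(S(mul(add(SSZ, Z), add(SSSZ, Z)))))
  →11  S(S(S(mul(S(add(SZ, Z)), add(SSSZ, Z)))))
  →12  S(S(S(add(add(SSSZ, Z), mul(add(SZ, Z), add(SSSZ, Z))))))
  →13  S(S(S(add(S(add(SSZ, Z)), mul(add(SZ, Z), add(SSSZ, Z))))))
  →14  S(S(S(S(add(add(SSZ, Z), mul(add(SZ, Z), add(SSSZ, Z)))))))
  →15  S(S(S(S(add(S(add(SZ, Z)), mul(add(SZ, Z), add(SSSZ, Z)))))))
  →16  S(S(S(S(S(add(add(SZ, Z), mul(add(SZ, Z), add(SSSZ, Z))))))))
  →17  S(S(S(S(S(add(S(add(Z, Z)), mul(add(SZ, Z), add(SSSZ, Z))))))))
  →18  S(S(S(S(S(S(add(add(Z, Z), mul(add(SZ, Z), add(SSSZ, Z)))))))))
  →19  S(S(S(S(S(S(add(Z, mul(add(SZ, Z), add(SSSZ, Z)))))))))
  →20  S(S(S(S(S(S(mul(add(SZ, Z), add(SSSZ, Z))))))))
  →21  S(S(S(S(S(S(mul(S(add(Z, Z)), add(SSSZ, Z))))))))
  →22  S(S(S(S(S(S(add(add(SSSZ, Z), mul(add(Z, Z), add(SSSZ, Z)))))))))
  →23  S(S(S(S(S(S(add(S(add(SSZ, Z)), mul(add(Z, Z), add(SSSZ, Z)))))))))
  →24  S(S(S(S(S(S(S(add(add(SSZ, Z), mul(add(Z, Z), add(SSSZ, Z))))))))))
  →25  S(S(S(S(S(S(S(add(S(add(SZ, Z)), mul(add(Z, Z), add(SSSZ, Z))))))))))
  →26  S(S(S(S(S(S(S(S(add(add(SZ, Z), mul(add(Z, Z), add(SSSZ, Z)))))))))))
  →27  S(S(S(S(S(S(S(S(add(S(add(Z, Z)), mul(add(Z, Z), add(SSSZ, Z)))))))))))
  →28  S(S(S(S(S(S(S(S(S(add(add(Z, Z), mul(add(Z, Z), add(SSSZ, Z))))))))))))
  →29  S(S(S(S(S(S(S(S(S(add(Z, mul(add(Z, Z), add(SSSZ, Z))))))))))))
  →30  S(S(S(S(S(S(S(S(S(mul(add(Z, Z), add(SSSZ, Z)))))))))))
  →31  S(S(S(S(S(S(S(S(S(mul(Z, add(SSSZ, Z)))))))))))
  →32  S^9(Z)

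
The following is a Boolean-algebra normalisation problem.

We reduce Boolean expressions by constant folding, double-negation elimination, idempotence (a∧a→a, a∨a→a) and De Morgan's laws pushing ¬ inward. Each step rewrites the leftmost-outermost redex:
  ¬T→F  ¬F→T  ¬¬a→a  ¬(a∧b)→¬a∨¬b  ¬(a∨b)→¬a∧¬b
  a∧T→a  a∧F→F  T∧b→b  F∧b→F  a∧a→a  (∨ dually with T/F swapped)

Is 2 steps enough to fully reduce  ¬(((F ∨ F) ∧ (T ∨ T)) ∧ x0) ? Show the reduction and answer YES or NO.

Answer: NO — after 2 steps the term is (¬(F ∨ F) ∨ ¬(T ∨ T)) ∨ ¬x0, not yet normal

Reduction:
  start: ¬(((F ∨ F) ∧ (T ∨ T)) ∧ x0)
  [1] ¬((F ∨ F) ∧ (T ∨ T)) ∨ ¬x0
  [2] (¬(F ∨ F) ∨ ¬(T ∨ T)) ∨ ¬x0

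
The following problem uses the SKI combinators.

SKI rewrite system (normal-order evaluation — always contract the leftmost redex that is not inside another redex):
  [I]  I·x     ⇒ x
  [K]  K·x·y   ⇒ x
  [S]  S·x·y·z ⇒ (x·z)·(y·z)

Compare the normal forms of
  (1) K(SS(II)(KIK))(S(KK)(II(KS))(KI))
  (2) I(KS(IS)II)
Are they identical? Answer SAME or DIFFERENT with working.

Term A:
  start: K(SS(II)(KIK))(S(KK)(II(KS))(KI))
  [1] SS(II)(KIK)
  [2] S(KIK)(II(KIK))
  [3] SI(II(KIK))
  [4] SI(I(KIK))
  [5] SI(KIK)
  [6] SII

Term B:
  start: I(KS(IS)II)
  [1] KS(IS)II
  [2] SII

Answer: SAME — A ⇓ SII, B ⇓ SII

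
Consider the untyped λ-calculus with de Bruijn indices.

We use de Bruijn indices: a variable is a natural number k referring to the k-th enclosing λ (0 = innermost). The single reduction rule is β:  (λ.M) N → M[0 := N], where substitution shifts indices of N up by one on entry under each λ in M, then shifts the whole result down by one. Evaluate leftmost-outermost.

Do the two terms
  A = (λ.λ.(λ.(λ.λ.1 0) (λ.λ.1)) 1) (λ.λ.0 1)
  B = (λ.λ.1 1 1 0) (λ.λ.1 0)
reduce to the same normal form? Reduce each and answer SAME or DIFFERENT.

Answer: DIFFERENT — A ⇓ λ.λ.λ.1, B ⇓ λ.λ.1 0

Working:
Term A:
  start: (λ.λ.(λ.(λ.λ.1 0) (λ.λ.1)) 1) (λ.λ.0 1)
  →1  λ.(λ.(λ.λ.1 0) (λ.λ.1)) (λ.λ.0 1)
  →2  λ.(λ.λ.1 0) (λ.λ.1)
  →3  λ.λ.(λ.λ.1) 0
  →4  λ.λ.λ.1

Term B:
  start: (λ.λ.1 1 1 0) (λ.λ.1 0)
  →1  λ.(λ.λ.1 0) (λ.λ.1 0) (λ.λ.1 0) 0
  →2  λ.(λ.(λ.λ.1 0) 0) (λ.λ.1 0) 0
  →3  λ.(λ.λ.1 0) (λ.λ.1 0) 0
  →4  λ.(λ.(λ.λ.1 0) 0) 0
  →5  λ.(λ.λ.1 0) 0
  →6  λ.λ.1 0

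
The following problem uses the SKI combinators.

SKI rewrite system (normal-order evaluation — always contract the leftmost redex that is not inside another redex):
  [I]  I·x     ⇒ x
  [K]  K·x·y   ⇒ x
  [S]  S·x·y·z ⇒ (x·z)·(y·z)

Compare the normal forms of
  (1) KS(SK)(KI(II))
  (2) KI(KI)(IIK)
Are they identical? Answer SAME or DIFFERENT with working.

Answer: DIFFERENT — A ⇓ SI, B ⇓ K

Reduction:
Term A:
  start: KS(SK)(KI(II))
  →1  S(KI(II))
  →2  SI

Term B:
  start: KI(KI)(IIK)
  →1  I(IIK)
  →2  IIK
  →3  IK
  →4  K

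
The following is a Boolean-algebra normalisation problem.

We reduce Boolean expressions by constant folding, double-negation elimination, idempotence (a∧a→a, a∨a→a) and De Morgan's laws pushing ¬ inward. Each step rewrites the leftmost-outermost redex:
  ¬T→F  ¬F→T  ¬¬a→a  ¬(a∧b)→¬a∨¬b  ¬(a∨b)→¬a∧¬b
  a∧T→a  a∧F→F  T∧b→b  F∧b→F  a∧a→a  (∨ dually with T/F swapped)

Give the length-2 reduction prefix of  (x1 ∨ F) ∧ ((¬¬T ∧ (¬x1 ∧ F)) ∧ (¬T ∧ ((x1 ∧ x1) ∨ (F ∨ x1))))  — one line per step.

  start: (x1 ∨ F) ∧ ((¬¬T ∧ (¬x1 ∧ F)) ∧ (¬T ∧ ((x1 ∧ x1) ∨ (F ∨ x1))))
  [1] x1 ∧ ((¬¬T ∧ (¬x1 ∧ F)) ∧ (¬T ∧ ((x1 ∧ x1) ∨ (F ∨ x1))))
  [2] x1 ∧ ((T ∧ (¬x1 ∧ F)) ∧ (¬T ∧ ((x1 ∧ x1) ∨ (F ∨ x1))))

Answer: after 2 steps: x1 ∧ ((T ∧ (¬x1 ∧ F)) ∧ (¬T ∧ ((x1 ∧ x1) ∨ (F ∨ x1))))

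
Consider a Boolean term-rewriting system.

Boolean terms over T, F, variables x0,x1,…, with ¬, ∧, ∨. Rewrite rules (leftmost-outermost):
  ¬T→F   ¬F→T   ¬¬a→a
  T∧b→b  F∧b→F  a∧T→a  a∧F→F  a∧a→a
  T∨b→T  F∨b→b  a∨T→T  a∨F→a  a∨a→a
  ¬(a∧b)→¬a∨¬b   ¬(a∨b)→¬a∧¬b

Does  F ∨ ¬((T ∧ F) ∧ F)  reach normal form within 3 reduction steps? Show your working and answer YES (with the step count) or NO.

Answer: NO — after 3 steps the term is (¬T ∨ ¬F) ∨ ¬F, not yet normal

Derivation:
  start: F ∨ ¬((T ∧ F) ∧ F)
  [1] ¬((T ∧ F) ∧ F)
  [2] ¬(T ∧ F) ∨ ¬F
  [3] (¬T ∨ ¬F) ∨ ¬F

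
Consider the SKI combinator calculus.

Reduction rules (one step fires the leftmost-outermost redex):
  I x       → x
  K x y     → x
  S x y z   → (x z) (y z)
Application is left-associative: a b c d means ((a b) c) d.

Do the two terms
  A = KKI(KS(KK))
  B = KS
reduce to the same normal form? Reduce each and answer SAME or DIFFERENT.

Answer: SAME — A ⇓ KS, B ⇓ KS

Derivation:
Term A:
  start: KKI(KS(KK))
  [1] K(KS(KK))
  [2] KS

Term B:
  start: KS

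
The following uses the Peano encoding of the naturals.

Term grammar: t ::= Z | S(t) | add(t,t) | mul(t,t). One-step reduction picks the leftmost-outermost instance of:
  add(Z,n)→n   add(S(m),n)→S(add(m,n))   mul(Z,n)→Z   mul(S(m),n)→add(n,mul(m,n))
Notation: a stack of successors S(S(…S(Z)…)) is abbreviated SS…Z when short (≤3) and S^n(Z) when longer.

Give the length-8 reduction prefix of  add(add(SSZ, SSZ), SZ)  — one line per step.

  start: add(add(SSZ, SSZ), SZ)
  →1  add(S(add(SZ, SSZ)), SZ)
  →2  S(add(add(SZ, SSZ), SZ))
  →3  S(add(S(add(Z, SSZ)), SZ))
  →4  S(S(add(add(Z, SSZ), SZ)))
  →5  S(S(add(SSZ, SZ)))
  →6  S(S(S(add(SZ, SZ))))
  →7  S(S(S(S(add(Z, SZ)))))
  →8  S^5(Z)

Answer: after 8 steps: S^5(Z)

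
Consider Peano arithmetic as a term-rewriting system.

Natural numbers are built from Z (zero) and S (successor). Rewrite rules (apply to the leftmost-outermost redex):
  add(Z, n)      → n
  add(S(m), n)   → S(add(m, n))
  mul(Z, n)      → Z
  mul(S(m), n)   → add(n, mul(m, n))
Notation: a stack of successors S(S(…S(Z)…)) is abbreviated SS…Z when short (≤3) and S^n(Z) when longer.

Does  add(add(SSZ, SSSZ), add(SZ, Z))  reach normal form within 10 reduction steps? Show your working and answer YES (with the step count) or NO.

Answer: NO — after 10 steps the term is S(S(S(S(S(S(add(Z, Z))))))), not yet normal

Working:
  start: add(add(SSZ, SSSZ), add(SZ, Z))
  →1  add(S(add(SZ, SSSZ)), add(SZ, Z))
  →2  S(add(add(SZ, SSSZ), add(SZ, Z)))
  →3  S(add(S(add(Z, SSSZ)), add(SZ, Z)))
  →4  S(S(add(add(Z, SSSZ), add(SZ, Z))))
  →5  S(S(add(SSSZ, add(SZ, Z))))
  →6  S(S(S(add(SSZ, add(SZ, Z)))))
  →7  S(S(S(S(add(SZ, add(SZ, Z))))))
  →8  S(S(S(S(S(add(Z, add(SZ, Z)))))))
  →9  S(S(S(S(S(add(SZ, Z))))))
  →10  S(S(S(S(S(S(add(Z, Z)))))))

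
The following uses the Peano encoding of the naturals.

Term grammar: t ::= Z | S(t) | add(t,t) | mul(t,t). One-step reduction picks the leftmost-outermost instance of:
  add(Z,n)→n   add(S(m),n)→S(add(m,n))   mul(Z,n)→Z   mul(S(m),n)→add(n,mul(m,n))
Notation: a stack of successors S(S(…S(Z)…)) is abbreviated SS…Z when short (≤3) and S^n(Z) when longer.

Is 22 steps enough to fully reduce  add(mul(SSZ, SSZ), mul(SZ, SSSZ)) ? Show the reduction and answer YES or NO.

Answer: YES — reaches normal form S^7(Z) in 20 ≤ 22 steps

Reduction:
  start: add(mul(SSZ, SSZ), mul(SZ, SSSZ))
  step 1: add(add(SSZ, mul(SZ, SSZ)), mul(SZ, SSSZ))
  step 2: add(S(add(SZ, mul(SZ, SSZ))), mul(SZ, SSSZ))
  step 3: S(add(add(SZ, mul(SZ, SSZ)), mul(SZ, SSSZ)))
  step 4: S(add(S(add(Z, mul(SZ, SSZ))), mul(SZ, SSSZ)))
  step 5: S(S(add(add(Z, mul(SZ, SSZ)), mul(SZ, SSSZ))))
  step 6: S(S(add(mul(SZ, SSZ), mul(SZ, SSSZ))))
  step 7: S(S(add(add(SSZ, mul(Z, SSZ)), mul(SZ, SSSZ))))
  step 8: S(S(add(S(add(SZ, mul(Z, SSZ))), mul(SZ, SSSZ))))
  step 9: S(S(S(add(add(SZ, mul(Z, SSZ)), mul(SZ, SSSZ)))))
  step 10: S(S(S(add(S(add(Z, mul(Z, SSZ))), mul(SZ, SSSZ)))))
  step 11: S(S(S(S(add(add(Z, mul(Z, SSZ)), mul(SZ, SSSZ))))))
  step 12: S(S(S(S(add(mul(Z, SSZ), mul(SZ, SSSZ))))))
  step 13: S(S(S(S(add(Z, mul(SZ, SSSZ))))))
  step 14: S(S(S(S(mul(SZ, SSSZ)))))
  step 15: S(S(S(S(add(SSSZ, mul(Z, SSSZ))))))
  step 16: S(S(S(S(S(add(SSZ, mul(Z, SSSZ)))))))
  step 17: S(S(S(S(S(S(add(SZ, mul(Z, SSSZ))))))))
  step 18: S(S(S(S(S(S(S(add(Z, mul(Z, SSSZ)))))))))
  step 19: S(S(S(S(S(S(S(mul(Z, SSSZ))))))))
  step 20: S^7(Z)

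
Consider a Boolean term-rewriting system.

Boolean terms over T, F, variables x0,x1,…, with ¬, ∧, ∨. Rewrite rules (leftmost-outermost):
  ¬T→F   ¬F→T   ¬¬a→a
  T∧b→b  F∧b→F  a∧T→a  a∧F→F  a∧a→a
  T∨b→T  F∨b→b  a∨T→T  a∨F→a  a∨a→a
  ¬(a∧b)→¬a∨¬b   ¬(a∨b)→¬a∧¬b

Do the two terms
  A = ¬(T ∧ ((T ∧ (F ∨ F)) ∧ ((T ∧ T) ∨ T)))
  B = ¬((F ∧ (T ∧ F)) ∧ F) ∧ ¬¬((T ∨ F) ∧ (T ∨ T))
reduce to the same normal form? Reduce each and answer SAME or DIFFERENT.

Answer: SAME — A ⇓ T, B ⇓ T

Reduction:
Term A:
  start: ¬(T ∧ ((T ∧ (F ∨ F)) ∧ ((T ∧ T) ∨ T)))
  [1] ¬T ∨ ¬((T ∧ (F ∨ F)) ∧ ((T ∧ T) ∨ T))
  [2] F ∨ ¬((T ∧ (F ∨ F)) ∧ ((T ∧ T) ∨ T))
  [3] ¬((T ∧ (F ∨ F)) ∧ ((T ∧ T) ∨ T))
  [4] ¬(T ∧ (F ∨ F)) ∨ ¬((T ∧ T) ∨ T)
  [5] (¬T ∨ ¬(F ∨ F)) ∨ ¬((T ∧ T) ∨ T)
  [6] (F ∨ ¬(F ∨ F)) ∨ ¬((T ∧ T) ∨ T)
  [7] ¬(F ∨ F) ∨ ¬((T ∧ T) ∨ T)
  [8] (¬F ∧ ¬F) ∨ ¬((T ∧ T) ∨ T)
  [9] ¬F ∨ ¬((T ∧ T) ∨ T)
  [10] T ∨ ¬((T ∧ T) ∨ T)
  [11] T

Term B:
  start: ¬((F ∧ (T ∧ F)) ∧ F) ∧ ¬¬((T ∨ F) ∧ (T ∨ T))
  [1] (¬(F ∧ (T ∧ F)) ∨ ¬F) ∧ ¬¬((T ∨ F) ∧ (T ∨ T))
  [2] ((¬F ∨ ¬(T ∧ F)) ∨ ¬F) ∧ ¬¬((T ∨ F) ∧ (T ∨ T))
  [3] ((T ∨ ¬(T ∧ F)) ∨ ¬F) ∧ ¬¬((T ∨ F) ∧ (T ∨ T))
  [4] (T ∨ ¬F) ∧ ¬¬((T ∨ F) ∧ (T ∨ T))
  [5] T ∧ ¬¬((T ∨ F) ∧ (T ∨ T))
  [6] ¬¬((T ∨ F) ∧ (T ∨ T))
  [7] (T ∨ F) ∧ (T ∨ T)
  [8] T ∧ (T ∨ T)
  [9] T ∨ T
  [10] T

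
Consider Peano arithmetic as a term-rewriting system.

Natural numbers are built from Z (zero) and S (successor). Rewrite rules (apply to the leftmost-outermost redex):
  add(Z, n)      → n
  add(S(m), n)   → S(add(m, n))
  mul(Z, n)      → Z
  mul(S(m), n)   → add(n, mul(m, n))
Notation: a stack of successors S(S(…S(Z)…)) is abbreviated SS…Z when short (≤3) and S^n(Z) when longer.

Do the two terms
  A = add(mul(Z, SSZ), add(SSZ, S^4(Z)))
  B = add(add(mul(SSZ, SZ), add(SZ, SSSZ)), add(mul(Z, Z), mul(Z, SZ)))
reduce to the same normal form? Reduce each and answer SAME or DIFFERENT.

Term A:
  start: add(mul(Z, SSZ), add(SSZ, S^4(Z)))
  →1  add(Z, add(SSZ, S^4(Z)))
  →2  add(SSZ, S^4(Z))
  →3  S(add(SZ, S^4(Z)))
  →4  S(S(add(Z, S^4(Z))))
  →5  S^6(Z)

Term B:
  start: add(add(mul(SSZ, SZ), add(SZ, SSSZ)), add(mul(Z, Z), mul(Z, SZ)))
  →1  add(add(add(SZ, mul(SZ, SZ)), add(SZ, SSSZ)), add(mul(Z, Z), mul(Z, SZ)))
  →2  add(add(S(add(Z, mul(SZ, SZ))), add(SZ, SSSZ)), add(mul(Z, Z), mul(Z, SZ)))
  →3  add(S(add(add(Z, mul(SZ, SZ)), add(SZ, SSSZ))), add(mul(Z, Z), mul(Z, SZ)))
  →4  S(add(add(add(Z, mul(SZ, SZ)), add(SZ, SSSZ)), add(mul(Z, Z), mul(Z, SZ))))
  →5  S(add(add(mul(SZ, SZ), add(SZ, SSSZ)), add(mul(Z, Z), mul(Z, SZ))))
  →6  S(add(add(add(SZ, mul(Z, SZ)), add(SZ, SSSZ)), add(mul(Z, Z), mul(Z, SZ))))
  →7  S(add(add(S(add(Z, mul(Z, SZ))), add(SZ, SSSZ)), add(mul(Z, Z), mul(Z, SZ))))
  →8  S(add(S(add(add(Z, mul(Z, SZ)), add(SZ, SSSZ))), add(mul(Z, Z), mul(Z, SZ))))
  →9  S(S(add(add(add(Z, mul(Z, SZ)), add(SZ, SSSZ)), add(mul(Z, Z), mul(Z, SZ)))))
  →10  S(S(add(add(mul(Z, SZ), add(SZ, SSSZ)), add(mul(Z, Z), mul(Z, SZ)))))
  →11  S(S(add(add(Z, add(SZ, SSSZ)), add(mul(Z, Z), mul(Z, SZ)))))
  →12  S(S(add(add(SZ, SSSZ), add(mul(Z, Z), mul(Z, SZ)))))
  →13  S(S(add(S(add(Z, SSSZ)), add(mul(Z, Z), mul(Z, SZ)))))
  →14  S(S(S(add(add(Z, SSSZ), add(mul(Z, Z), mul(Z, SZ))))))
  →15  S(S(S(add(SSSZ, add(mul(Z, Z), mul(Z, SZ))))))
  →16  S(S(S(S(add(SSZ, add(mul(Z, Z), mul(Z, SZ)))))))
  →17  S(S(S(S(S(add(SZ, add(mul(Z, Z), mul(Z, SZ))))))))
  →18  S(S(S(S(S(S(add(Z, add(mul(Z, Z), mul(Z, SZ)))))))))
  →19  S(S(S(S(S(S(add(mul(Z, Z), mul(Z, SZ))))))))
  →20  S(S(S(S(S(S(add(Z, mul(Z, SZ))))))))
  →21  S(S(S(S(S(S(mul(Z, SZ)))))))
  →22  S^6(Z)

Answer: SAME — A ⇓ S^6(Z), B ⇓ S^6(Z)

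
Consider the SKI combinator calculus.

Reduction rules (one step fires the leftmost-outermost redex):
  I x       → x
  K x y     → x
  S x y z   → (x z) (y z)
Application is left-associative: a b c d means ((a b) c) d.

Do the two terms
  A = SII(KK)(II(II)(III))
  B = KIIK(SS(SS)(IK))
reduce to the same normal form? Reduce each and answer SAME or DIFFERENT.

Answer: DIFFERENT — A ⇓ KI, B ⇓ K(SK(SSK))

Working:
Term A:
  start: SII(KK)(II(II)(III))
  step 1: I(KK)(I(KK))(II(II)(III))
  step 2: KK(I(KK))(II(II)(III))
  step 3: K(II(II)(III))
  step 4: K(I(II)(III))
  step 5: K(II(III))
  step 6: K(I(III))
  step 7: K(III)
  step 8: K(II)
  step 9: KI

Term B:
  start: KIIK(SS(SS)(IK))
  step 1: IK(SS(SS)(IK))
  step 2: K(SS(SS)(IK))
  step 3: K(S(IK)(SS(IK)))
  step 4: K(SK(SS(IK)))
  step 5: K(SK(SSK))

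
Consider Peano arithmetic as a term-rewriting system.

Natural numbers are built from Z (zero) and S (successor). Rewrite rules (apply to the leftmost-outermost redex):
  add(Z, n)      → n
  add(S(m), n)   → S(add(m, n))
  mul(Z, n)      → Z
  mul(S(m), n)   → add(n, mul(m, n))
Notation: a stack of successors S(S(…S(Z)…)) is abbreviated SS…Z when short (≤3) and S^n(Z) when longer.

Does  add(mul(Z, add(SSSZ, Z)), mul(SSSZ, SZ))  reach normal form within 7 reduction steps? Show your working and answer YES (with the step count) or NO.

Answer: NO — after 7 steps the term is S(S(add(Z, mul(SZ, SZ)))), not yet normal

Reduction:
  start: add(mul(Z, add(SSSZ, Z)), mul(SSSZ, SZ))
  →1  add(Z, mul(SSSZ, SZ))
  →2  mul(SSSZ, SZ)
  →3  add(SZ, mul(SSZ, SZ))
  →4  S(add(Z, mul(SSZ, SZ)))
  →5  S(mul(SSZ, SZ))
  →6  S(add(SZ, mul(SZ, SZ)))
  →7  S(S(add(Z, mul(SZ, SZ))))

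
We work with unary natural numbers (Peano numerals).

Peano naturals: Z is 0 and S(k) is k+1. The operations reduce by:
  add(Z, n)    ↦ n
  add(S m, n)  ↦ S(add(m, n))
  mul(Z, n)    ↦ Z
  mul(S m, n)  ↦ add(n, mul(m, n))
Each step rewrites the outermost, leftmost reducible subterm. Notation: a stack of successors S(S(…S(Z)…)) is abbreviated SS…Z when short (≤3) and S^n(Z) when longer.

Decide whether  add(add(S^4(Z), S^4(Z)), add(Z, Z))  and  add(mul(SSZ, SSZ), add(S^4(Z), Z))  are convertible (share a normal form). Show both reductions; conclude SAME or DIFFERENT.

Term A:
  start: add(add(S^4(Z), S^4(Z)), add(Z, Z))
  step 1: add(S(add(SSSZ, S^4(Z))), add(Z, Z))
  step 2: S(add(add(SSSZ, S^4(Z)), add(Z, Z)))
  step 3: S(add(S(add(SSZ, S^4(Z))), add(Z, Z)))
  step 4: S(S(add(add(SSZ, S^4(Z)), add(Z, Z))))
  step 5: S(S(add(S(add(SZ, S^4(Z))), add(Z, Z))))
  step 6: S(S(S(add(add(SZ, S^4(Z)), add(Z, Z)))))
  step 7: S(S(S(add(S(add(Z, S^4(Z))), add(Z, Z)))))
  step 8: S(S(S(S(add(add(Z, S^4(Z)), add(Z, Z))))))
  step 9: S(S(S(S(add(S^4(Z), add(Z, Z))))))
  step 10: S(S(S(S(S(add(SSSZ, add(Z, Z)))))))
  step 11: S(S(S(S(S(S(add(SSZ, add(Z, Z))))))))
  step 12: S(S(S(S(S(S(S(add(SZ, add(Z, Z)))))))))
  step 13: S(S(S(S(S(S(S(S(add(Z, add(Z, Z))))))))))
  step 14: S(S(S(S(S(S(S(S(add(Z, Z)))))))))
  step 15: S^8(Z)

Term B:
  start: add(mul(SSZ, SSZ), add(S^4(Z), Z))
  step 1: add(add(SSZ, mul(SZ, SSZ)), add(S^4(Z), Z))
  step 2: add(S(add(SZ, mul(SZ, SSZ))), add(S^4(Z), Z))
  step 3: S(add(add(SZ, mul(SZ, SSZ)), add(S^4(Z), Z)))
  step 4: S(add(S(add(Z, mul(SZ, SSZ))), add(S^4(Z), Z)))
  step 5: S(S(add(add(Z, mul(SZ, SSZ)), add(S^4(Z), Z))))
  step 6: S(S(add(mul(SZ, SSZ), add(S^4(Z), Z))))
  step 7: S(S(add(add(SSZ, mul(Z, SSZ)), add(S^4(Z), Z))))
  step 8: S(S(add(S(add(SZ, mul(Z, SSZ))), add(S^4(Z), Z))))
  step 9: S(S(S(add(add(SZ, mul(Z, SSZ)), add(S^4(Z), Z)))))
  step 10: S(S(S(add(S(add(Z, mul(Z, SSZ))), add(S^4(Z), Z)))))
  step 11: S(S(S(S(add(add(Z, mul(Z, SSZ)), add(S^4(Z), Z))))))
  step 12: S(S(S(S(add(mul(Z, SSZ), add(S^4(Z), Z))))))
  step 13: S(S(S(S(add(Z, add(S^4(Z), Z))))))
  step 14: S(S(S(S(add(S^4(Z), Z)))))
  step 15: S(S(S(S(S(add(SSSZ, Z))))))
  step 16: S(S(S(S(S(S(add(SSZ, Z)))))))
  step 17: S(S(S(S(S(S(S(add(SZ, Z))))))))
  step 18: S(S(S(S(S(S(S(S(add(Z, Z)))))))))
  step 19: S^8(Z)

Answer: SAME — A ⇓ S^8(Z), B ⇓ S^8(Z)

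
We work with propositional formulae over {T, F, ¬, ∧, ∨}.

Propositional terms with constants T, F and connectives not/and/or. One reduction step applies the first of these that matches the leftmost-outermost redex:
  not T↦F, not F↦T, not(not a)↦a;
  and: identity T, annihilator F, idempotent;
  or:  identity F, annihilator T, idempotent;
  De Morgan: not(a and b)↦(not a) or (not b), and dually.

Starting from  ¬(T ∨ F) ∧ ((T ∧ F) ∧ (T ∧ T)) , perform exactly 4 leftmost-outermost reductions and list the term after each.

Answer: after 4 steps: F

Working:
  start: ¬(T ∨ F) ∧ ((T ∧ F) ∧ (T ∧ T))
  →1  (¬T ∧ ¬F) ∧ ((T ∧ F) ∧ (T ∧ T))
  →2  (F ∧ ¬F) ∧ ((T ∧ F) ∧ (T ∧ T))
  →3  F ∧ ((T ∧ F) ∧ (T ∧ T))
  →4  F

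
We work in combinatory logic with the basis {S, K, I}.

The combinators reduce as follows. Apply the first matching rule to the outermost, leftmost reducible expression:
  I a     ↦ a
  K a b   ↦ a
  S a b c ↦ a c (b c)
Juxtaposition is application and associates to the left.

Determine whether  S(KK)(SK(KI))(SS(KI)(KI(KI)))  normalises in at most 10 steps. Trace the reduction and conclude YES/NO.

  start: S(KK)(SK(KI))(SS(KI)(KI(KI)))
  step 1: KK(SS(KI)(KI(KI)))(SK(KI)(SS(KI)(KI(KI))))
  step 2: K(SK(KI)(SS(KI)(KI(KI))))
  step 3: K(K(SS(KI)(KI(KI)))(KI(SS(KI)(KI(KI)))))
  step 4: K(SS(KI)(KI(KI)))
  step 5: K(S(KI(KI))(KI(KI(KI))))
  step 6: K(SI(KI(KI(KI))))
  step 7: K(SII)

Answer: YES — reaches normal form K(SII) in 7 ≤ 10 steps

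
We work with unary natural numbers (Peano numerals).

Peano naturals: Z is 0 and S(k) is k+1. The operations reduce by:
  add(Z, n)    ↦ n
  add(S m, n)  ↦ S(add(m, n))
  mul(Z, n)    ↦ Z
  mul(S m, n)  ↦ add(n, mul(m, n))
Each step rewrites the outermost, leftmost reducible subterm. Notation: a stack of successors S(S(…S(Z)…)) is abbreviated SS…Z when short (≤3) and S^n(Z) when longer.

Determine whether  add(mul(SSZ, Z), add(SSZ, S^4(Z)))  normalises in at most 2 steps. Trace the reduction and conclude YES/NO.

Answer: NO — after 2 steps the term is add(mul(SZ, Z), add(SSZ, S^4(Z))), not yet normal

Reduction:
  start: add(mul(SSZ, Z), add(SSZ, S^4(Z)))
  [1] add(add(Z, mul(SZ, Z)), add(SSZ, S^4(Z)))
  [2] add(mul(SZ, Z), add(SSZ, S^4(Z)))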